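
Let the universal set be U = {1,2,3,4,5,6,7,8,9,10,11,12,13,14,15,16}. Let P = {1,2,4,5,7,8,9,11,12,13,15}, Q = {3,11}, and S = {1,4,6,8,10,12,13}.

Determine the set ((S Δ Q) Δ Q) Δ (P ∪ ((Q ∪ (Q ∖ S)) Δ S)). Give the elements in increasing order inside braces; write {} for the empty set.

S Δ Q = {1,3,4,6,8,10,11,12,13}
(S Δ Q) Δ Q = {1,4,6,8,10,12,13}
Q ∖ S = {3,11}
Q ∪ (Q ∖ S) = {3,11}
(Q ∪ (Q ∖ S)) Δ S = {1,3,4,6,8,10,11,12,13}
P ∪ ((Q ∪ (Q ∖ S)) Δ S) = {1,2,3,4,5,6,7,8,9,10,11,12,13,15}
((S Δ Q) Δ Q) Δ (P ∪ ((Q ∪ (Q ∖ S)) Δ S)) = {2,3,5,7,9,11,15}

{2,3,5,7,9,11,15}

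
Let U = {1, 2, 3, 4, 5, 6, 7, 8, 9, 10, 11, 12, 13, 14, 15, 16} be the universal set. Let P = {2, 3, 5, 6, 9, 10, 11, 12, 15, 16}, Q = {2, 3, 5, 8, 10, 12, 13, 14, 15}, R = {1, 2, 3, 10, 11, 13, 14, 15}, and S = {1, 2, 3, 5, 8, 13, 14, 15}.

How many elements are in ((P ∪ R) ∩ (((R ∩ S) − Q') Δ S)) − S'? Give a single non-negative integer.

2

P ∪ R = {1, 2, 3, 5, 6, 9, 10, 11, 12, 13, 14, 15, 16}
R ∩ S = {1, 2, 3, 13, 14, 15}
Q' = {1, 4, 6, 7, 9, 11, 16}
(R ∩ S) − Q' = {2, 3, 13, 14, 15}
((R ∩ S) − Q') Δ S = {1, 5, 8}
(P ∪ R) ∩ (((R ∩ S) − Q') Δ S) = {1, 5}
S' = {4, 6, 7, 9, 10, 11, 12, 16}
((P ∪ R) ∩ (((R ∩ S) − Q') Δ S)) − S' = {1, 5}
|((P ∪ R) ∩ (((R ∩ S) − Q') Δ S)) − S'| = 2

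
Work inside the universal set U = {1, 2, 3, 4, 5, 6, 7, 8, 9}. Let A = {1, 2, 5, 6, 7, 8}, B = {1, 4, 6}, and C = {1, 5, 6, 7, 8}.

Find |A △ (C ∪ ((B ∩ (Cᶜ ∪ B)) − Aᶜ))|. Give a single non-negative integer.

1

Cᶜ = {2, 3, 4, 9}
Cᶜ ∪ B = {1, 2, 3, 4, 6, 9}
B ∩ (Cᶜ ∪ B) = {1, 4, 6}
Aᶜ = {3, 4, 9}
(B ∩ (Cᶜ ∪ B)) − Aᶜ = {1, 6}
C ∪ ((B ∩ (Cᶜ ∪ B)) − Aᶜ) = {1, 5, 6, 7, 8}
A △ (C ∪ ((B ∩ (Cᶜ ∪ B)) − Aᶜ)) = {2}
|A △ (C ∪ ((B ∩ (Cᶜ ∪ B)) − Aᶜ))| = 1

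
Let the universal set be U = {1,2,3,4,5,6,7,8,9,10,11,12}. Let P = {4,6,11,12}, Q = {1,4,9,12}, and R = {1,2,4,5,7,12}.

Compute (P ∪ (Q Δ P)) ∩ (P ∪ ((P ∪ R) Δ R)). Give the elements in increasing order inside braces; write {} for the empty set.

Q Δ P = {1,6,9,11}
P ∪ (Q Δ P) = {1,4,6,9,11,12}
P ∪ R = {1,2,4,5,6,7,11,12}
(P ∪ R) Δ R = {6,11}
P ∪ ((P ∪ R) Δ R) = {4,6,11,12}
(P ∪ (Q Δ P)) ∩ (P ∪ ((P ∪ R) Δ R)) = {4,6,11,12}

{4,6,11,12}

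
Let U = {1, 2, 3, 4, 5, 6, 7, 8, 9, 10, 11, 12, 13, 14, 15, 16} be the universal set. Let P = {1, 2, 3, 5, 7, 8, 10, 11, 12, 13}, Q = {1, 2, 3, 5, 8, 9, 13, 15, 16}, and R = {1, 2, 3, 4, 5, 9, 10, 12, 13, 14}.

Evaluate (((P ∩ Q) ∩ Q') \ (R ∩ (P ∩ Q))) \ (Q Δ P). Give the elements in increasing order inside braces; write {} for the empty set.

P ∩ Q = {1, 2, 3, 5, 8, 13}
Q' = {4, 6, 7, 10, 11, 12, 14}
(P ∩ Q) ∩ Q' = {}
R ∩ (P ∩ Q) = {1, 2, 3, 5, 13}
((P ∩ Q) ∩ Q') \ (R ∩ (P ∩ Q)) = {}
Q Δ P = {7, 9, 10, 11, 12, 15, 16}
(((P ∩ Q) ∩ Q') \ (R ∩ (P ∩ Q))) \ (Q Δ P) = {}

{}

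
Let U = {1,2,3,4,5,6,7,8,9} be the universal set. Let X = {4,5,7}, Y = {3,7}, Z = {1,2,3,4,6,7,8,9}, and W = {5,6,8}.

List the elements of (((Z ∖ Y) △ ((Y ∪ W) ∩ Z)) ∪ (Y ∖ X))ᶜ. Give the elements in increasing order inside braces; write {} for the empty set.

{5,6,8}

Z ∖ Y = {1,2,4,6,8,9}
Y ∪ W = {3,5,6,7,8}
(Y ∪ W) ∩ Z = {3,6,7,8}
(Z ∖ Y) △ ((Y ∪ W) ∩ Z) = {1,2,3,4,7,9}
Y ∖ X = {3}
((Z ∖ Y) △ ((Y ∪ W) ∩ Z)) ∪ (Y ∖ X) = {1,2,3,4,7,9}
(((Z ∖ Y) △ ((Y ∪ W) ∩ Z)) ∪ (Y ∖ X))ᶜ = {5,6,8}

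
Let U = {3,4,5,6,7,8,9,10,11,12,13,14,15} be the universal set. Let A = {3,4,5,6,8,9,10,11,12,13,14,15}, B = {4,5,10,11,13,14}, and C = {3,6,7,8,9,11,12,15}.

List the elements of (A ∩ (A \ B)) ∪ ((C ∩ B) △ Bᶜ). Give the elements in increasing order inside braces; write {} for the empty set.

{3,6,7,8,9,11,12,15}

A \ B = {3,6,8,9,12,15}
A ∩ (A \ B) = {3,6,8,9,12,15}
C ∩ B = {11}
Bᶜ = {3,6,7,8,9,12,15}
(C ∩ B) △ Bᶜ = {3,6,7,8,9,11,12,15}
(A ∩ (A \ B)) ∪ ((C ∩ B) △ Bᶜ) = {3,6,7,8,9,11,12,15}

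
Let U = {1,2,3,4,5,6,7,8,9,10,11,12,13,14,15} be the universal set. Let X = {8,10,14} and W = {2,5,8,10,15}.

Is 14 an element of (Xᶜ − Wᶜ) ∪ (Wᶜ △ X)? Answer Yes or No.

14 ∈ X, so 14 ∉ Xᶜ
14 ∉ W, so 14 ∈ Wᶜ
14 ∉ Xᶜ and 14 ∈ Wᶜ, so 14 ∉ Xᶜ − Wᶜ
14 ∉ W, so 14 ∈ Wᶜ
14 ∈ Wᶜ and 14 ∈ X, so 14 ∉ Wᶜ △ X
14 ∉ (Xᶜ − Wᶜ) and 14 ∉ (Wᶜ △ X), so 14 ∉ (Xᶜ − Wᶜ) ∪ (Wᶜ △ X)

No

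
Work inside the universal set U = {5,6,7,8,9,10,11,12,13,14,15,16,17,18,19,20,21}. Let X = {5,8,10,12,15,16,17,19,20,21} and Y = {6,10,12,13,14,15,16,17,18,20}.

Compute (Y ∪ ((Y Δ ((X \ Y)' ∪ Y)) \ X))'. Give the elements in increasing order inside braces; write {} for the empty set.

X \ Y = {5,8,19,21}
(X \ Y)' = {6,7,9,10,11,12,13,14,15,16,17,18,20}
(X \ Y)' ∪ Y = {6,7,9,10,11,12,13,14,15,16,17,18,20}
Y Δ ((X \ Y)' ∪ Y) = {7,9,11}
(Y Δ ((X \ Y)' ∪ Y)) \ X = {7,9,11}
Y ∪ ((Y Δ ((X \ Y)' ∪ Y)) \ X) = {6,7,9,10,11,12,13,14,15,16,17,18,20}
(Y ∪ ((Y Δ ((X \ Y)' ∪ Y)) \ X))' = {5,8,19,21}

{5,8,19,21}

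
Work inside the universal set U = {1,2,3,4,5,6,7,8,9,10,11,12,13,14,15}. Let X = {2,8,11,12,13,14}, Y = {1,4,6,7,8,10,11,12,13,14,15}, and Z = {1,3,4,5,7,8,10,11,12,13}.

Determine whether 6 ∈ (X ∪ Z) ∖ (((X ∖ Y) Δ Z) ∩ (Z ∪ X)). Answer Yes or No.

No

6 ∉ X and 6 ∉ Z, so 6 ∉ X ∪ Z
6 ∉ X and 6 ∈ Y, so 6 ∉ X ∖ Y
6 ∉ (X ∖ Y) and 6 ∉ Z, so 6 ∉ (X ∖ Y) Δ Z
6 ∉ Z and 6 ∉ X, so 6 ∉ Z ∪ X
6 ∉ ((X ∖ Y) Δ Z) and 6 ∉ (Z ∪ X), so 6 ∉ ((X ∖ Y) Δ Z) ∩ (Z ∪ X)
6 ∉ (X ∪ Z) and 6 ∉ (((X ∖ Y) Δ Z) ∩ (Z ∪ X)), so 6 ∉ (X ∪ Z) ∖ (((X ∖ Y) Δ Z) ∩ (Z ∪ X))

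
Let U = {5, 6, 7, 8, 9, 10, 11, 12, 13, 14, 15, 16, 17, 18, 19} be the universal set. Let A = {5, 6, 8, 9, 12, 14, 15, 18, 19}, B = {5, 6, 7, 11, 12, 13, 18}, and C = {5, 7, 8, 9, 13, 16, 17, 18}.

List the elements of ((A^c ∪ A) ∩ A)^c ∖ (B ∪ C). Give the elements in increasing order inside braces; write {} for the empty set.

{10}

A^c = {7, 10, 11, 13, 16, 17}
A^c ∪ A = {5, 6, 7, 8, 9, 10, 11, 12, 13, 14, 15, 16, 17, 18, 19}
(A^c ∪ A) ∩ A = {5, 6, 8, 9, 12, 14, 15, 18, 19}
((A^c ∪ A) ∩ A)^c = {7, 10, 11, 13, 16, 17}
B ∪ C = {5, 6, 7, 8, 9, 11, 12, 13, 16, 17, 18}
((A^c ∪ A) ∩ A)^c ∖ (B ∪ C) = {10}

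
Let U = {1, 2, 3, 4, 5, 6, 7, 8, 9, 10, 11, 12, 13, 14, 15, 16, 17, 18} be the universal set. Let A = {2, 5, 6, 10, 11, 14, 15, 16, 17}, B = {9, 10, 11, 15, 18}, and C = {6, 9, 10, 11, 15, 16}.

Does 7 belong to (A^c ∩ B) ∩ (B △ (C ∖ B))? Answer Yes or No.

7 ∉ A, so 7 ∈ A^c
7 ∈ A^c and 7 ∉ B, so 7 ∉ A^c ∩ B
7 ∉ C and 7 ∉ B, so 7 ∉ C ∖ B
7 ∉ B and 7 ∉ (C ∖ B), so 7 ∉ B △ (C ∖ B)
7 ∉ (A^c ∩ B) and 7 ∉ (B △ (C ∖ B)), so 7 ∉ (A^c ∩ B) ∩ (B △ (C ∖ B))

No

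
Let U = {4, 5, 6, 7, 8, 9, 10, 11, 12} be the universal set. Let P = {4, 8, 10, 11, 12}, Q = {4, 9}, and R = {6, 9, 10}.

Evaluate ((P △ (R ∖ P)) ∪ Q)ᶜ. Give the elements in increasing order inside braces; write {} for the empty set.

{5, 7}

R ∖ P = {6, 9}
P △ (R ∖ P) = {4, 6, 8, 9, 10, 11, 12}
(P △ (R ∖ P)) ∪ Q = {4, 6, 8, 9, 10, 11, 12}
((P △ (R ∖ P)) ∪ Q)ᶜ = {5, 7}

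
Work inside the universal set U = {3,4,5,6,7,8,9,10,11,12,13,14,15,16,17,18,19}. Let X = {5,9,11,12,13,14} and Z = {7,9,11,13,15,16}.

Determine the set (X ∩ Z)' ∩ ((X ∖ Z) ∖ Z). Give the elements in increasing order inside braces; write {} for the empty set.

X ∩ Z = {9,11,13}
(X ∩ Z)' = {3,4,5,6,7,8,10,12,14,15,16,17,18,19}
X ∖ Z = {5,12,14}
(X ∖ Z) ∖ Z = {5,12,14}
(X ∩ Z)' ∩ ((X ∖ Z) ∖ Z) = {5,12,14}

{5,12,14}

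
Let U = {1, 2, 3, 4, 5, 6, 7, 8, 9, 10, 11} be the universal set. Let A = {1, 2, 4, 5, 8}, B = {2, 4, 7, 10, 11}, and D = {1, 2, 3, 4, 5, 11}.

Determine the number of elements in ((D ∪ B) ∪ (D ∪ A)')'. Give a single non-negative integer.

D ∪ B = {1, 2, 3, 4, 5, 7, 10, 11}
D ∪ A = {1, 2, 3, 4, 5, 8, 11}
(D ∪ A)' = {6, 7, 9, 10}
(D ∪ B) ∪ (D ∪ A)' = {1, 2, 3, 4, 5, 6, 7, 9, 10, 11}
((D ∪ B) ∪ (D ∪ A)')' = {8}
|((D ∪ B) ∪ (D ∪ A)')'| = 1

1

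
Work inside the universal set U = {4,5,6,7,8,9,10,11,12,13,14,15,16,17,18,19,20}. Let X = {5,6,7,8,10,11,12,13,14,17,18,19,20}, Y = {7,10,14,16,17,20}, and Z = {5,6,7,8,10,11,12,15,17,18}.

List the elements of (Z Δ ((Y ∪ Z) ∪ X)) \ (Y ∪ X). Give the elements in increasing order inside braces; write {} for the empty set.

{}

Y ∪ Z = {5,6,7,8,10,11,12,14,15,16,17,18,20}
(Y ∪ Z) ∪ X = {5,6,7,8,10,11,12,13,14,15,16,17,18,19,20}
Z Δ ((Y ∪ Z) ∪ X) = {13,14,16,19,20}
Y ∪ X = {5,6,7,8,10,11,12,13,14,16,17,18,19,20}
(Z Δ ((Y ∪ Z) ∪ X)) \ (Y ∪ X) = {}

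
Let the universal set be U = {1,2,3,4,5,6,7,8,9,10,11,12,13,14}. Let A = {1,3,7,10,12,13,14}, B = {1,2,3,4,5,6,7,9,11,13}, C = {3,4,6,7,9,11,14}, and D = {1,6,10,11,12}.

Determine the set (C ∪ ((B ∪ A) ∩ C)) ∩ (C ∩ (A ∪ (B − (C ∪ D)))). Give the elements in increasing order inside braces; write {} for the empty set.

{3,7,14}

B ∪ A = {1,2,3,4,5,6,7,9,10,11,12,13,14}
(B ∪ A) ∩ C = {3,4,6,7,9,11,14}
C ∪ ((B ∪ A) ∩ C) = {3,4,6,7,9,11,14}
C ∪ D = {1,3,4,6,7,9,10,11,12,14}
B − (C ∪ D) = {2,5,13}
A ∪ (B − (C ∪ D)) = {1,2,3,5,7,10,12,13,14}
C ∩ (A ∪ (B − (C ∪ D))) = {3,7,14}
(C ∪ ((B ∪ A) ∩ C)) ∩ (C ∩ (A ∪ (B − (C ∪ D)))) = {3,7,14}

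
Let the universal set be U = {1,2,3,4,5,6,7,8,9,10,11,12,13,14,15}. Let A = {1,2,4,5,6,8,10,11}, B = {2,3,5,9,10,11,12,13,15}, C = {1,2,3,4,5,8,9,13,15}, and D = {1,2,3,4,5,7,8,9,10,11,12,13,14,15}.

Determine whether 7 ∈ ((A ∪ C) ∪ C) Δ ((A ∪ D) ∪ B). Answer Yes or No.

7 ∉ A and 7 ∉ C, so 7 ∉ A ∪ C
7 ∉ (A ∪ C) and 7 ∉ C, so 7 ∉ (A ∪ C) ∪ C
7 ∉ A and 7 ∈ D, so 7 ∈ A ∪ D
7 ∈ (A ∪ D) and 7 ∉ B, so 7 ∈ (A ∪ D) ∪ B
7 ∉ ((A ∪ C) ∪ C) and 7 ∈ ((A ∪ D) ∪ B), so 7 ∈ ((A ∪ C) ∪ C) Δ ((A ∪ D) ∪ B)

Yes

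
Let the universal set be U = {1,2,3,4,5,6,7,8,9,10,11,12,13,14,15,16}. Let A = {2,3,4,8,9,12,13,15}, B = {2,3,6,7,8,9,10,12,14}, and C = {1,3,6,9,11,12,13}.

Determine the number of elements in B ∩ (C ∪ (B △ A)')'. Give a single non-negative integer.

3

B △ A = {4,6,7,10,13,14,15}
(B △ A)' = {1,2,3,5,8,9,11,12,16}
C ∪ (B △ A)' = {1,2,3,5,6,8,9,11,12,13,16}
(C ∪ (B △ A)')' = {4,7,10,14,15}
B ∩ (C ∪ (B △ A)')' = {7,10,14}
|B ∩ (C ∪ (B △ A)')'| = 3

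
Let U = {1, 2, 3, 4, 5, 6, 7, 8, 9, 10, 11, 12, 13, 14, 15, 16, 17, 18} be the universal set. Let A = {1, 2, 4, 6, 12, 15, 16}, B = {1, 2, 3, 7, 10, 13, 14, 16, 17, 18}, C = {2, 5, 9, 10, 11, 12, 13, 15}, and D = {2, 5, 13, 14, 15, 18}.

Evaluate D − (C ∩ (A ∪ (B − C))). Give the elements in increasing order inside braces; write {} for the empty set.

{5, 13, 14, 18}

B − C = {1, 3, 7, 14, 16, 17, 18}
A ∪ (B − C) = {1, 2, 3, 4, 6, 7, 12, 14, 15, 16, 17, 18}
C ∩ (A ∪ (B − C)) = {2, 12, 15}
D − (C ∩ (A ∪ (B − C))) = {5, 13, 14, 18}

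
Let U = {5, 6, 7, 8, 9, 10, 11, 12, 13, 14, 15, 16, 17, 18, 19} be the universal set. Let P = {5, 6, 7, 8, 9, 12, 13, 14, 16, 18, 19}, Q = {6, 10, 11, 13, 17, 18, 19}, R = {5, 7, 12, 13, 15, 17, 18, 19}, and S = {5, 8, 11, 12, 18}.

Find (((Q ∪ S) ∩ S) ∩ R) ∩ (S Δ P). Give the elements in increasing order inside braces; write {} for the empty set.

Q ∪ S = {5, 6, 8, 10, 11, 12, 13, 17, 18, 19}
(Q ∪ S) ∩ S = {5, 8, 11, 12, 18}
((Q ∪ S) ∩ S) ∩ R = {5, 12, 18}
S Δ P = {6, 7, 9, 11, 13, 14, 16, 19}
(((Q ∪ S) ∩ S) ∩ R) ∩ (S Δ P) = {}

{}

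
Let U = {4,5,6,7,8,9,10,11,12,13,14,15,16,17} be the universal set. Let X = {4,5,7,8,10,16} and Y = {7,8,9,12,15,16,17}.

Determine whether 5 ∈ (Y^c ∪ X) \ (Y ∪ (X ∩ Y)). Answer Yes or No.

5 ∉ Y, so 5 ∈ Y^c
5 ∈ Y^c and 5 ∈ X, so 5 ∈ Y^c ∪ X
5 ∈ X and 5 ∉ Y, so 5 ∉ X ∩ Y
5 ∉ Y and 5 ∉ (X ∩ Y), so 5 ∉ Y ∪ (X ∩ Y)
5 ∈ (Y^c ∪ X) and 5 ∉ (Y ∪ (X ∩ Y)), so 5 ∈ (Y^c ∪ X) \ (Y ∪ (X ∩ Y))

Yes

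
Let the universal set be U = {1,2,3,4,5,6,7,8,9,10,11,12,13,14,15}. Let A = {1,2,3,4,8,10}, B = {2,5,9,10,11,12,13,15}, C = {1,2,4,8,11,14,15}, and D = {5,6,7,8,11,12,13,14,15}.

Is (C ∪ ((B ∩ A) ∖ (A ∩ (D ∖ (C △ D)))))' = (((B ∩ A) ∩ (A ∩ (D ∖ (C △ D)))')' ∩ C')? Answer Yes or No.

Yes

B ∩ A = {2,10}
C △ D = {1,2,4,5,6,7,12,13}
D ∖ (C △ D) = {8,11,14,15}
A ∩ (D ∖ (C △ D)) = {8}
(B ∩ A) ∖ (A ∩ (D ∖ (C △ D))) = {2,10}
C ∪ ((B ∩ A) ∖ (A ∩ (D ∖ (C △ D)))) = {1,2,4,8,10,11,14,15}
(C ∪ ((B ∩ A) ∖ (A ∩ (D ∖ (C △ D)))))' = {3,5,6,7,9,12,13}
(A ∩ (D ∖ (C △ D)))' = {1,2,3,4,5,6,7,9,10,11,12,13,14,15}
(B ∩ A) ∩ (A ∩ (D ∖ (C △ D)))' = {2,10}
((B ∩ A) ∩ (A ∩ (D ∖ (C △ D)))')' = {1,3,4,5,6,7,8,9,11,12,13,14,15}
C' = {3,5,6,7,9,10,12,13}
((B ∩ A) ∩ (A ∩ (D ∖ (C △ D)))')' ∩ C' = {3,5,6,7,9,12,13}
Both equal {3,5,6,7,9,12,13}, so (C ∪ ((B ∩ A) ∖ (A ∩ (D ∖ (C △ D)))))' = ((B ∩ A) ∩ (A ∩ (D ∖ (C △ D)))')' ∩ C'.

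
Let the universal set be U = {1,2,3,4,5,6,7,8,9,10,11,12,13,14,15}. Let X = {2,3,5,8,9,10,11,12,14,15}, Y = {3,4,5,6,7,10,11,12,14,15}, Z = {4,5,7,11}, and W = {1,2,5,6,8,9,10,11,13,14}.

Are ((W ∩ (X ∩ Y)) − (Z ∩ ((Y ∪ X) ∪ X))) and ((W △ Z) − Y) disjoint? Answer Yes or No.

X ∩ Y = {3,5,10,11,12,14,15}
W ∩ (X ∩ Y) = {5,10,11,14}
Y ∪ X = {2,3,4,5,6,7,8,9,10,11,12,14,15}
(Y ∪ X) ∪ X = {2,3,4,5,6,7,8,9,10,11,12,14,15}
Z ∩ ((Y ∪ X) ∪ X) = {4,5,7,11}
(W ∩ (X ∩ Y)) − (Z ∩ ((Y ∪ X) ∪ X)) = {10,14}
W △ Z = {1,2,4,6,7,8,9,10,13,14}
(W △ Z) − Y = {1,2,8,9,13}
{10,14} and {1,2,8,9,13} share no elements.

Yes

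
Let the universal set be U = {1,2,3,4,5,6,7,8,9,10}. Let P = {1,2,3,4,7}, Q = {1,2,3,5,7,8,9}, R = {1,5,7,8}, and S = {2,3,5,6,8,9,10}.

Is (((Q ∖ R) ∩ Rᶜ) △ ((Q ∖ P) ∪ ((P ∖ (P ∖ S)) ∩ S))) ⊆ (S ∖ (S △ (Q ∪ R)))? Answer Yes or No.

Yes

Q ∖ R = {2,3,9}
Rᶜ = {2,3,4,6,9,10}
(Q ∖ R) ∩ Rᶜ = {2,3,9}
Q ∖ P = {5,8,9}
P ∖ S = {1,4,7}
P ∖ (P ∖ S) = {2,3}
(P ∖ (P ∖ S)) ∩ S = {2,3}
(Q ∖ P) ∪ ((P ∖ (P ∖ S)) ∩ S) = {2,3,5,8,9}
((Q ∖ R) ∩ Rᶜ) △ ((Q ∖ P) ∪ ((P ∖ (P ∖ S)) ∩ S)) = {5,8}
Q ∪ R = {1,2,3,5,7,8,9}
S △ (Q ∪ R) = {1,6,7,10}
S ∖ (S △ (Q ∪ R)) = {2,3,5,8,9}
Every element of {5,8} is in {2,3,5,8,9}, so ((Q ∖ R) ∩ Rᶜ) △ ((Q ∖ P) ∪ ((P ∖ (P ∖ S)) ∩ S)) ⊆ S ∖ (S △ (Q ∪ R)).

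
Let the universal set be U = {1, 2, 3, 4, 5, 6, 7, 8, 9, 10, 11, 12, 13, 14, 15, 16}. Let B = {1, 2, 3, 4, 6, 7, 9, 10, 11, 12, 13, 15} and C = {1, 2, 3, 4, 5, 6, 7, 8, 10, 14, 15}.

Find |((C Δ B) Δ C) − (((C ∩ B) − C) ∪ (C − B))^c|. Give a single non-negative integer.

C Δ B = {5, 8, 9, 11, 12, 13, 14}
(C Δ B) Δ C = {1, 2, 3, 4, 6, 7, 9, 10, 11, 12, 13, 15}
C ∩ B = {1, 2, 3, 4, 6, 7, 10, 15}
(C ∩ B) − C = {}
C − B = {5, 8, 14}
((C ∩ B) − C) ∪ (C − B) = {5, 8, 14}
(((C ∩ B) − C) ∪ (C − B))^c = {1, 2, 3, 4, 6, 7, 9, 10, 11, 12, 13, 15, 16}
((C Δ B) Δ C) − (((C ∩ B) − C) ∪ (C − B))^c = {}
|((C Δ B) Δ C) − (((C ∩ B) − C) ∪ (C − B))^c| = 0

0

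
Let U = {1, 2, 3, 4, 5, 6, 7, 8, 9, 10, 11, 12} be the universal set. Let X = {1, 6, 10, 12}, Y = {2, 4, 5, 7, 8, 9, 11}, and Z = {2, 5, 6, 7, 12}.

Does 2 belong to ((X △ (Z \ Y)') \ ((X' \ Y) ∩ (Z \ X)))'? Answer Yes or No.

2 ∈ Z and 2 ∈ Y, so 2 ∉ Z \ Y
2 ∈ (Z \ Y)' since 2 ∉ (Z \ Y)
2 ∉ X and 2 ∈ (Z \ Y)', so 2 ∈ X △ (Z \ Y)'
2 ∉ X, so 2 ∈ X'
2 ∈ X' and 2 ∈ Y, so 2 ∉ X' \ Y
2 ∈ Z and 2 ∉ X, so 2 ∈ Z \ X
2 ∉ (X' \ Y) and 2 ∈ (Z \ X), so 2 ∉ (X' \ Y) ∩ (Z \ X)
2 ∈ (X △ (Z \ Y)') and 2 ∉ ((X' \ Y) ∩ (Z \ X)), so 2 ∈ (X △ (Z \ Y)') \ ((X' \ Y) ∩ (Z \ X))
2 ∉ ((X △ (Z \ Y)') \ ((X' \ Y) ∩ (Z \ X)))' since 2 ∈ ((X △ (Z \ Y)') \ ((X' \ Y) ∩ (Z \ X)))

No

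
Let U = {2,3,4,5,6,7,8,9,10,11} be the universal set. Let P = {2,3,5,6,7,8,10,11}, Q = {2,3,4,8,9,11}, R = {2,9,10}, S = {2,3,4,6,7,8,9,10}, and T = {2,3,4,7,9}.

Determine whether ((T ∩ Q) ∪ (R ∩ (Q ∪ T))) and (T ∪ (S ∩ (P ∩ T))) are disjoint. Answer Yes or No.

No

T ∩ Q = {2,3,4,9}
Q ∪ T = {2,3,4,7,8,9,11}
R ∩ (Q ∪ T) = {2,9}
(T ∩ Q) ∪ (R ∩ (Q ∪ T)) = {2,3,4,9}
P ∩ T = {2,3,7}
S ∩ (P ∩ T) = {2,3,7}
T ∪ (S ∩ (P ∩ T)) = {2,3,4,7,9}
2 lies in both, so they are not disjoint.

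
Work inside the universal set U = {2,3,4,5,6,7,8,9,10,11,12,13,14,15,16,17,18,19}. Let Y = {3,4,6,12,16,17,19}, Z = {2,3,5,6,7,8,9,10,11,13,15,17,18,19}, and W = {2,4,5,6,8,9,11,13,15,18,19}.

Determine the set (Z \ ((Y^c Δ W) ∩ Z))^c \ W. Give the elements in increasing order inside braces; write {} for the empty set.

{7,10,12,14,16}

Y^c = {2,5,7,8,9,10,11,13,14,15,18}
Y^c Δ W = {4,6,7,10,14,19}
(Y^c Δ W) ∩ Z = {6,7,10,19}
Z \ ((Y^c Δ W) ∩ Z) = {2,3,5,8,9,11,13,15,17,18}
(Z \ ((Y^c Δ W) ∩ Z))^c = {4,6,7,10,12,14,16,19}
(Z \ ((Y^c Δ W) ∩ Z))^c \ W = {7,10,12,14,16}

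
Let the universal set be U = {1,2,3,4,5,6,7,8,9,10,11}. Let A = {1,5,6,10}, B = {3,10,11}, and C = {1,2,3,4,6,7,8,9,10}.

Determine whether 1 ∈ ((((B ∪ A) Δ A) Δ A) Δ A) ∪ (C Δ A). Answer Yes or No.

No

1 ∉ B and 1 ∈ A, so 1 ∈ B ∪ A
1 ∈ (B ∪ A) and 1 ∈ A, so 1 ∉ (B ∪ A) Δ A
1 ∉ ((B ∪ A) Δ A) and 1 ∈ A, so 1 ∈ ((B ∪ A) Δ A) Δ A
1 ∈ (((B ∪ A) Δ A) Δ A) and 1 ∈ A, so 1 ∉ (((B ∪ A) Δ A) Δ A) Δ A
1 ∈ C and 1 ∈ A, so 1 ∉ C Δ A
1 ∉ ((((B ∪ A) Δ A) Δ A) Δ A) and 1 ∉ (C Δ A), so 1 ∉ ((((B ∪ A) Δ A) Δ A) Δ A) ∪ (C Δ A)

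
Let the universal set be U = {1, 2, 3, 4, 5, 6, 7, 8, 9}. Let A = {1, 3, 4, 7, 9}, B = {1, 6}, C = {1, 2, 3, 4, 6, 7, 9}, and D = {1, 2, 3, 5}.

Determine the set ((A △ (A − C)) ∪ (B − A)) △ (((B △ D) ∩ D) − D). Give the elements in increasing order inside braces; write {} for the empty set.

{1, 3, 4, 6, 7, 9}

A − C = {}
A △ (A − C) = {1, 3, 4, 7, 9}
B − A = {6}
(A △ (A − C)) ∪ (B − A) = {1, 3, 4, 6, 7, 9}
B △ D = {2, 3, 5, 6}
(B △ D) ∩ D = {2, 3, 5}
((B △ D) ∩ D) − D = {}
((A △ (A − C)) ∪ (B − A)) △ (((B △ D) ∩ D) − D) = {1, 3, 4, 6, 7, 9}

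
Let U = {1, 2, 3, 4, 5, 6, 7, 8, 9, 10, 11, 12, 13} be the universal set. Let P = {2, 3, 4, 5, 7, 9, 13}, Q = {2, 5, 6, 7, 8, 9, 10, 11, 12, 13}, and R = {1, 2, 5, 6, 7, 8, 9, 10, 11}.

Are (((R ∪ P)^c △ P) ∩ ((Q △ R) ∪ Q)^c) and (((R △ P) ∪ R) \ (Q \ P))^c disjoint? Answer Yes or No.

Yes

R ∪ P = {1, 2, 3, 4, 5, 6, 7, 8, 9, 10, 11, 13}
(R ∪ P)^c = {12}
(R ∪ P)^c △ P = {2, 3, 4, 5, 7, 9, 12, 13}
Q △ R = {1, 12, 13}
(Q △ R) ∪ Q = {1, 2, 5, 6, 7, 8, 9, 10, 11, 12, 13}
((Q △ R) ∪ Q)^c = {3, 4}
((R ∪ P)^c △ P) ∩ ((Q △ R) ∪ Q)^c = {3, 4}
R △ P = {1, 3, 4, 6, 8, 10, 11, 13}
(R △ P) ∪ R = {1, 2, 3, 4, 5, 6, 7, 8, 9, 10, 11, 13}
Q \ P = {6, 8, 10, 11, 12}
((R △ P) ∪ R) \ (Q \ P) = {1, 2, 3, 4, 5, 7, 9, 13}
(((R △ P) ∪ R) \ (Q \ P))^c = {6, 8, 10, 11, 12}
{3, 4} and {6, 8, 10, 11, 12} share no elements.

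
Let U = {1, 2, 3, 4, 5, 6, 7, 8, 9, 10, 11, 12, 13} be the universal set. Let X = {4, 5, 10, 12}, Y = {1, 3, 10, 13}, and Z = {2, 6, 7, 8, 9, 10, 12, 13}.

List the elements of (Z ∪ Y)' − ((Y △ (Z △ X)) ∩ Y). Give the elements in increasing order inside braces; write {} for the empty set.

Z ∪ Y = {1, 2, 3, 6, 7, 8, 9, 10, 12, 13}
(Z ∪ Y)' = {4, 5, 11}
Z △ X = {2, 4, 5, 6, 7, 8, 9, 13}
Y △ (Z △ X) = {1, 2, 3, 4, 5, 6, 7, 8, 9, 10}
(Y △ (Z △ X)) ∩ Y = {1, 3, 10}
(Z ∪ Y)' − ((Y △ (Z △ X)) ∩ Y) = {4, 5, 11}

{4, 5, 11}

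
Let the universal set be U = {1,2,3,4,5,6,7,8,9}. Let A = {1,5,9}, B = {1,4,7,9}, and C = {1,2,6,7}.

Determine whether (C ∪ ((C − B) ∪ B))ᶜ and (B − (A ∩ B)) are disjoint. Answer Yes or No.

Yes

C − B = {2,6}
(C − B) ∪ B = {1,2,4,6,7,9}
C ∪ ((C − B) ∪ B) = {1,2,4,6,7,9}
(C ∪ ((C − B) ∪ B))ᶜ = {3,5,8}
A ∩ B = {1,9}
B − (A ∩ B) = {4,7}
{3,5,8} and {4,7} share no elements.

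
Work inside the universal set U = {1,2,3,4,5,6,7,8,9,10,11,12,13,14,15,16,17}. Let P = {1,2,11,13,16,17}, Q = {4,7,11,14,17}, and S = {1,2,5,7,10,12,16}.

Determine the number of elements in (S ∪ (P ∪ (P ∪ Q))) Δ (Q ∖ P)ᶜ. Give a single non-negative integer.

8

P ∪ Q = {1,2,4,7,11,13,14,16,17}
P ∪ (P ∪ Q) = {1,2,4,7,11,13,14,16,17}
S ∪ (P ∪ (P ∪ Q)) = {1,2,4,5,7,10,11,12,13,14,16,17}
Q ∖ P = {4,7,14}
(Q ∖ P)ᶜ = {1,2,3,5,6,8,9,10,11,12,13,15,16,17}
(S ∪ (P ∪ (P ∪ Q))) Δ (Q ∖ P)ᶜ = {3,4,6,7,8,9,14,15}
|(S ∪ (P ∪ (P ∪ Q))) Δ (Q ∖ P)ᶜ| = 8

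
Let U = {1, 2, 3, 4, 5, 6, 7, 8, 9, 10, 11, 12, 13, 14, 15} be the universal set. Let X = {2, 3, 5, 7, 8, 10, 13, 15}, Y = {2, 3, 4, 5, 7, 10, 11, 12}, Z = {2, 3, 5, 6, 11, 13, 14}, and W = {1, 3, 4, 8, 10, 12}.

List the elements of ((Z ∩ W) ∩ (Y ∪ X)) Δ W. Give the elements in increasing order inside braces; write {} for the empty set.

{1, 4, 8, 10, 12}

Z ∩ W = {3}
Y ∪ X = {2, 3, 4, 5, 7, 8, 10, 11, 12, 13, 15}
(Z ∩ W) ∩ (Y ∪ X) = {3}
((Z ∩ W) ∩ (Y ∪ X)) Δ W = {1, 4, 8, 10, 12}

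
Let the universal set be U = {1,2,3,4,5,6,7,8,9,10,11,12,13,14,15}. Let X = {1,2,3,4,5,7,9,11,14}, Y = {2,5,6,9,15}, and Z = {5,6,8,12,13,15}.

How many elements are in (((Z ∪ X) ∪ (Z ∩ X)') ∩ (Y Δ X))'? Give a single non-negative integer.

7

Z ∪ X = {1,2,3,4,5,6,7,8,9,11,12,13,14,15}
Z ∩ X = {5}
(Z ∩ X)' = {1,2,3,4,6,7,8,9,10,11,12,13,14,15}
(Z ∪ X) ∪ (Z ∩ X)' = {1,2,3,4,5,6,7,8,9,10,11,12,13,14,15}
Y Δ X = {1,3,4,6,7,11,14,15}
((Z ∪ X) ∪ (Z ∩ X)') ∩ (Y Δ X) = {1,3,4,6,7,11,14,15}
(((Z ∪ X) ∪ (Z ∩ X)') ∩ (Y Δ X))' = {2,5,8,9,10,12,13}
|(((Z ∪ X) ∪ (Z ∩ X)') ∩ (Y Δ X))'| = 7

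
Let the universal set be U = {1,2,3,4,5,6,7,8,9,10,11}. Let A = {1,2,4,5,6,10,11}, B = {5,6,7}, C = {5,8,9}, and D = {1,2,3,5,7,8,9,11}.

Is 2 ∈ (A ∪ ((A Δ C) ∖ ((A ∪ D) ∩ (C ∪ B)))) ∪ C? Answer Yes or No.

2 ∈ A and 2 ∉ C, so 2 ∈ A Δ C
2 ∈ A and 2 ∈ D, so 2 ∈ A ∪ D
2 ∉ C and 2 ∉ B, so 2 ∉ C ∪ B
2 ∈ (A ∪ D) and 2 ∉ (C ∪ B), so 2 ∉ (A ∪ D) ∩ (C ∪ B)
2 ∈ (A Δ C) and 2 ∉ ((A ∪ D) ∩ (C ∪ B)), so 2 ∈ (A Δ C) ∖ ((A ∪ D) ∩ (C ∪ B))
2 ∈ A and 2 ∈ ((A Δ C) ∖ ((A ∪ D) ∩ (C ∪ B))), so 2 ∈ A ∪ ((A Δ C) ∖ ((A ∪ D) ∩ (C ∪ B)))
2 ∈ (A ∪ ((A Δ C) ∖ ((A ∪ D) ∩ (C ∪ B)))) and 2 ∉ C, so 2 ∈ (A ∪ ((A Δ C) ∖ ((A ∪ D) ∩ (C ∪ B)))) ∪ C

Yes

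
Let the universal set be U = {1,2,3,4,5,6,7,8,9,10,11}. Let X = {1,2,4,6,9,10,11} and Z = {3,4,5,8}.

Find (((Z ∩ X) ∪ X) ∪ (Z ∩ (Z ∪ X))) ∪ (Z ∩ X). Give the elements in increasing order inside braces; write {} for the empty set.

Z ∩ X = {4}
(Z ∩ X) ∪ X = {1,2,4,6,9,10,11}
Z ∪ X = {1,2,3,4,5,6,8,9,10,11}
Z ∩ (Z ∪ X) = {3,4,5,8}
((Z ∩ X) ∪ X) ∪ (Z ∩ (Z ∪ X)) = {1,2,3,4,5,6,8,9,10,11}
(((Z ∩ X) ∪ X) ∪ (Z ∩ (Z ∪ X))) ∪ (Z ∩ X) = {1,2,3,4,5,6,8,9,10,11}

{1,2,3,4,5,6,8,9,10,11}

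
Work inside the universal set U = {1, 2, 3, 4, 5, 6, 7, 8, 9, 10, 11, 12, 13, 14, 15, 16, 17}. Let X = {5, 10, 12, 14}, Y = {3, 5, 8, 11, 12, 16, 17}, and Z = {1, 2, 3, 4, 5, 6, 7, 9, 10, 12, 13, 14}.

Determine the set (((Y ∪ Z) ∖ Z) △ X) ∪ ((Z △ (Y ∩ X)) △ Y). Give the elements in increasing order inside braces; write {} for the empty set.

Y ∪ Z = {1, 2, 3, 4, 5, 6, 7, 8, 9, 10, 11, 12, 13, 14, 16, 17}
(Y ∪ Z) ∖ Z = {8, 11, 16, 17}
((Y ∪ Z) ∖ Z) △ X = {5, 8, 10, 11, 12, 14, 16, 17}
Y ∩ X = {5, 12}
Z △ (Y ∩ X) = {1, 2, 3, 4, 6, 7, 9, 10, 13, 14}
(Z △ (Y ∩ X)) △ Y = {1, 2, 4, 5, 6, 7, 8, 9, 10, 11, 12, 13, 14, 16, 17}
(((Y ∪ Z) ∖ Z) △ X) ∪ ((Z △ (Y ∩ X)) △ Y) = {1, 2, 4, 5, 6, 7, 8, 9, 10, 11, 12, 13, 14, 16, 17}

{1, 2, 4, 5, 6, 7, 8, 9, 10, 11, 12, 13, 14, 16, 17}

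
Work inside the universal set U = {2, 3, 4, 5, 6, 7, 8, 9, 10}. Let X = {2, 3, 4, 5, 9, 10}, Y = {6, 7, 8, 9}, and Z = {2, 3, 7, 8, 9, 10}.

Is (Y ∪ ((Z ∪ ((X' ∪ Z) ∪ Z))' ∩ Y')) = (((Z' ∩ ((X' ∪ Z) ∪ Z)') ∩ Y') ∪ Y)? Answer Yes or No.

X' = {6, 7, 8}
X' ∪ Z = {2, 3, 6, 7, 8, 9, 10}
(X' ∪ Z) ∪ Z = {2, 3, 6, 7, 8, 9, 10}
Z ∪ ((X' ∪ Z) ∪ Z) = {2, 3, 6, 7, 8, 9, 10}
(Z ∪ ((X' ∪ Z) ∪ Z))' = {4, 5}
Y' = {2, 3, 4, 5, 10}
(Z ∪ ((X' ∪ Z) ∪ Z))' ∩ Y' = {4, 5}
Y ∪ ((Z ∪ ((X' ∪ Z) ∪ Z))' ∩ Y') = {4, 5, 6, 7, 8, 9}
Z' = {4, 5, 6}
((X' ∪ Z) ∪ Z)' = {4, 5}
Z' ∩ ((X' ∪ Z) ∪ Z)' = {4, 5}
(Z' ∩ ((X' ∪ Z) ∪ Z)') ∩ Y' = {4, 5}
((Z' ∩ ((X' ∪ Z) ∪ Z)') ∩ Y') ∪ Y = {4, 5, 6, 7, 8, 9}
Both equal {4, 5, 6, 7, 8, 9}, so Y ∪ ((Z ∪ ((X' ∪ Z) ∪ Z))' ∩ Y') = ((Z' ∩ ((X' ∪ Z) ∪ Z)') ∩ Y') ∪ Y.

Yes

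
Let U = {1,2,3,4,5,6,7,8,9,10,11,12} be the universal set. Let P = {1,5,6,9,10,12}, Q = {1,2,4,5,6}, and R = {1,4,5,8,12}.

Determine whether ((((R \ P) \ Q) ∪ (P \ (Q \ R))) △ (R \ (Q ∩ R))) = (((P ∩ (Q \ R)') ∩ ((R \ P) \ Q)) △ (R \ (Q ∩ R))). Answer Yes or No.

No

R \ P = {4,8}
(R \ P) \ Q = {8}
Q \ R = {2,6}
P \ (Q \ R) = {1,5,9,10,12}
((R \ P) \ Q) ∪ (P \ (Q \ R)) = {1,5,8,9,10,12}
Q ∩ R = {1,4,5}
R \ (Q ∩ R) = {8,12}
(((R \ P) \ Q) ∪ (P \ (Q \ R))) △ (R \ (Q ∩ R)) = {1,5,9,10}
(Q \ R)' = {1,3,4,5,7,8,9,10,11,12}
P ∩ (Q \ R)' = {1,5,9,10,12}
(P ∩ (Q \ R)') ∩ ((R \ P) \ Q) = {}
((P ∩ (Q \ R)') ∩ ((R \ P) \ Q)) △ (R \ (Q ∩ R)) = {8,12}
1 ∈ (((R \ P) \ Q) ∪ (P \ (Q \ R))) △ (R \ (Q ∩ R)) but 1 ∉ ((P ∩ (Q \ R)') ∩ ((R \ P) \ Q)) △ (R \ (Q ∩ R)), so they differ.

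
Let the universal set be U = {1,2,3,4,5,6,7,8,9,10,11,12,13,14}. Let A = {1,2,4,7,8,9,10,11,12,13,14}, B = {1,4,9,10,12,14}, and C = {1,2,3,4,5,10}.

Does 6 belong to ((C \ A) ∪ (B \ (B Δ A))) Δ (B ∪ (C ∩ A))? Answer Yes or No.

No

6 ∉ C and 6 ∉ A, so 6 ∉ C \ A
6 ∉ B and 6 ∉ A, so 6 ∉ B Δ A
6 ∉ B and 6 ∉ (B Δ A), so 6 ∉ B \ (B Δ A)
6 ∉ (C \ A) and 6 ∉ (B \ (B Δ A)), so 6 ∉ (C \ A) ∪ (B \ (B Δ A))
6 ∉ C and 6 ∉ A, so 6 ∉ C ∩ A
6 ∉ B and 6 ∉ (C ∩ A), so 6 ∉ B ∪ (C ∩ A)
6 ∉ ((C \ A) ∪ (B \ (B Δ A))) and 6 ∉ (B ∪ (C ∩ A)), so 6 ∉ ((C \ A) ∪ (B \ (B Δ A))) Δ (B ∪ (C ∩ A))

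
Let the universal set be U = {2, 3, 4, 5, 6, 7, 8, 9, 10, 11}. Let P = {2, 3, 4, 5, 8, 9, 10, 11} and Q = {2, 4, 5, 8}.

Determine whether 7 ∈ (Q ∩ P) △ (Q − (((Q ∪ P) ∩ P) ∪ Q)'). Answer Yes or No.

No

7 ∉ Q and 7 ∉ P, so 7 ∉ Q ∩ P
7 ∉ Q and 7 ∉ P, so 7 ∉ Q ∪ P
7 ∉ (Q ∪ P) and 7 ∉ P, so 7 ∉ (Q ∪ P) ∩ P
7 ∉ ((Q ∪ P) ∩ P) and 7 ∉ Q, so 7 ∉ ((Q ∪ P) ∩ P) ∪ Q
7 ∈ (((Q ∪ P) ∩ P) ∪ Q)' since 7 ∉ (((Q ∪ P) ∩ P) ∪ Q)
7 ∉ Q and 7 ∈ (((Q ∪ P) ∩ P) ∪ Q)', so 7 ∉ Q − (((Q ∪ P) ∩ P) ∪ Q)'
7 ∉ (Q ∩ P) and 7 ∉ (Q − (((Q ∪ P) ∩ P) ∪ Q)'), so 7 ∉ (Q ∩ P) △ (Q − (((Q ∪ P) ∩ P) ∪ Q)')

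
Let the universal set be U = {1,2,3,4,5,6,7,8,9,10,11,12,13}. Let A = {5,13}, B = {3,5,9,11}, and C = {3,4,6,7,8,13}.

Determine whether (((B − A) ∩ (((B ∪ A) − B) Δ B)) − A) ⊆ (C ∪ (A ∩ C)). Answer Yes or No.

No

B − A = {3,9,11}
B ∪ A = {3,5,9,11,13}
(B ∪ A) − B = {13}
((B ∪ A) − B) Δ B = {3,5,9,11,13}
(B − A) ∩ (((B ∪ A) − B) Δ B) = {3,9,11}
((B − A) ∩ (((B ∪ A) − B) Δ B)) − A = {3,9,11}
A ∩ C = {13}
C ∪ (A ∩ C) = {3,4,6,7,8,13}
9 ∈ ((B − A) ∩ (((B ∪ A) − B) Δ B)) − A but 9 ∉ C ∪ (A ∩ C), so the inclusion fails.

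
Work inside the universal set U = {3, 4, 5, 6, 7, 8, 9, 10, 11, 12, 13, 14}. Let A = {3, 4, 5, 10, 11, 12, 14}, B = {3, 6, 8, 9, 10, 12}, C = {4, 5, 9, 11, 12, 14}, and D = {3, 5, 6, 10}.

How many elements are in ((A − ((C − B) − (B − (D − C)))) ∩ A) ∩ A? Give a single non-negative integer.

3

C − B = {4, 5, 11, 14}
D − C = {3, 6, 10}
B − (D − C) = {8, 9, 12}
(C − B) − (B − (D − C)) = {4, 5, 11, 14}
A − ((C − B) − (B − (D − C))) = {3, 10, 12}
(A − ((C − B) − (B − (D − C)))) ∩ A = {3, 10, 12}
((A − ((C − B) − (B − (D − C)))) ∩ A) ∩ A = {3, 10, 12}
|((A − ((C − B) − (B − (D − C)))) ∩ A) ∩ A| = 3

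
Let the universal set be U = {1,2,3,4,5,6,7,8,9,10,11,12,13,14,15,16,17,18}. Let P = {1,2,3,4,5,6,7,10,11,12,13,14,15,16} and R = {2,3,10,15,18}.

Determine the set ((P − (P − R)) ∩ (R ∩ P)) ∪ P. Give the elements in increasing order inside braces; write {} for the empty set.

{1,2,3,4,5,6,7,10,11,12,13,14,15,16}

P − R = {1,4,5,6,7,11,12,13,14,16}
P − (P − R) = {2,3,10,15}
R ∩ P = {2,3,10,15}
(P − (P − R)) ∩ (R ∩ P) = {2,3,10,15}
((P − (P − R)) ∩ (R ∩ P)) ∪ P = {1,2,3,4,5,6,7,10,11,12,13,14,15,16}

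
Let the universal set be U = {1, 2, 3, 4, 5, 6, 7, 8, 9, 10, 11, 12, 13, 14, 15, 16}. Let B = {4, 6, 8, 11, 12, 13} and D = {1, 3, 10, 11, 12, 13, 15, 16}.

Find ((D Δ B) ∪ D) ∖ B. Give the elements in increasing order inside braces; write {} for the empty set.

D Δ B = {1, 3, 4, 6, 8, 10, 15, 16}
(D Δ B) ∪ D = {1, 3, 4, 6, 8, 10, 11, 12, 13, 15, 16}
((D Δ B) ∪ D) ∖ B = {1, 3, 10, 15, 16}

{1, 3, 10, 15, 16}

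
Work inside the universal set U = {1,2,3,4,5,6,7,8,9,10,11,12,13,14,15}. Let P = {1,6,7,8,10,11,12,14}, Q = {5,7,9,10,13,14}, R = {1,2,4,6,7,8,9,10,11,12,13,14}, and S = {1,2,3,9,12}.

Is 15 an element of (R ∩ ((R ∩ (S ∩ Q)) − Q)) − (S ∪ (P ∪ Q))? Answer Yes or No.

15 ∉ S and 15 ∉ Q, so 15 ∉ S ∩ Q
15 ∉ R and 15 ∉ (S ∩ Q), so 15 ∉ R ∩ (S ∩ Q)
15 ∉ (R ∩ (S ∩ Q)) and 15 ∉ Q, so 15 ∉ (R ∩ (S ∩ Q)) − Q
15 ∉ R and 15 ∉ ((R ∩ (S ∩ Q)) − Q), so 15 ∉ R ∩ ((R ∩ (S ∩ Q)) − Q)
15 ∉ P and 15 ∉ Q, so 15 ∉ P ∪ Q
15 ∉ S and 15 ∉ (P ∪ Q), so 15 ∉ S ∪ (P ∪ Q)
15 ∉ (R ∩ ((R ∩ (S ∩ Q)) − Q)) and 15 ∉ (S ∪ (P ∪ Q)), so 15 ∉ (R ∩ ((R ∩ (S ∩ Q)) − Q)) − (S ∪ (P ∪ Q))

No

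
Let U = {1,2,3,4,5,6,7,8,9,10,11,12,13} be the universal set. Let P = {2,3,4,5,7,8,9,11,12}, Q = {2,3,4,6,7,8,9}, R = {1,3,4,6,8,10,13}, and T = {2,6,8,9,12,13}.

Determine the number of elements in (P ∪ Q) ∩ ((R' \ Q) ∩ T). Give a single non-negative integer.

P ∪ Q = {2,3,4,5,6,7,8,9,11,12}
R' = {2,5,7,9,11,12}
R' \ Q = {5,11,12}
(R' \ Q) ∩ T = {12}
(P ∪ Q) ∩ ((R' \ Q) ∩ T) = {12}
|(P ∪ Q) ∩ ((R' \ Q) ∩ T)| = 1

1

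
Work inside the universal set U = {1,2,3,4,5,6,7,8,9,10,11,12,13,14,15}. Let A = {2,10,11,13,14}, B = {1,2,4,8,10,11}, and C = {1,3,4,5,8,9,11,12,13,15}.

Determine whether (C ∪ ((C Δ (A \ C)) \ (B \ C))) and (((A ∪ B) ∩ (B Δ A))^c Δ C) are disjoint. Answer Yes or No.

No

A \ C = {2,10,14}
C Δ (A \ C) = {1,2,3,4,5,8,9,10,11,12,13,14,15}
B \ C = {2,10}
(C Δ (A \ C)) \ (B \ C) = {1,3,4,5,8,9,11,12,13,14,15}
C ∪ ((C Δ (A \ C)) \ (B \ C)) = {1,3,4,5,8,9,11,12,13,14,15}
A ∪ B = {1,2,4,8,10,11,13,14}
B Δ A = {1,4,8,13,14}
(A ∪ B) ∩ (B Δ A) = {1,4,8,13,14}
((A ∪ B) ∩ (B Δ A))^c = {2,3,5,6,7,9,10,11,12,15}
((A ∪ B) ∩ (B Δ A))^c Δ C = {1,2,4,6,7,8,10,13}
1 lies in both, so they are not disjoint.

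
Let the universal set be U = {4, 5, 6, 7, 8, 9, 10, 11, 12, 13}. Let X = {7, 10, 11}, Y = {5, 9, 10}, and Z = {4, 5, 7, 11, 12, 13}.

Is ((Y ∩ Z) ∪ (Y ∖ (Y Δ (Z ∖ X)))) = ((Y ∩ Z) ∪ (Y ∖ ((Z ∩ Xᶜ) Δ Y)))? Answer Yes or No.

Yes

Y ∩ Z = {5}
Z ∖ X = {4, 5, 12, 13}
Y Δ (Z ∖ X) = {4, 9, 10, 12, 13}
Y ∖ (Y Δ (Z ∖ X)) = {5}
(Y ∩ Z) ∪ (Y ∖ (Y Δ (Z ∖ X))) = {5}
Xᶜ = {4, 5, 6, 8, 9, 12, 13}
Z ∩ Xᶜ = {4, 5, 12, 13}
(Z ∩ Xᶜ) Δ Y = {4, 9, 10, 12, 13}
Y ∖ ((Z ∩ Xᶜ) Δ Y) = {5}
(Y ∩ Z) ∪ (Y ∖ ((Z ∩ Xᶜ) Δ Y)) = {5}
Both equal {5}, so (Y ∩ Z) ∪ (Y ∖ (Y Δ (Z ∖ X))) = (Y ∩ Z) ∪ (Y ∖ ((Z ∩ Xᶜ) Δ Y)).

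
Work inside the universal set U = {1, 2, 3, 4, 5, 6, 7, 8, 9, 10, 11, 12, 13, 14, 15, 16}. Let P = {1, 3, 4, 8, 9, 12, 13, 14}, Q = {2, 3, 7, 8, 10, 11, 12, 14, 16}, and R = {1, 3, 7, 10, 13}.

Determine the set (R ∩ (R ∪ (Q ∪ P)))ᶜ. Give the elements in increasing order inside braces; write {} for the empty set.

Q ∪ P = {1, 2, 3, 4, 7, 8, 9, 10, 11, 12, 13, 14, 16}
R ∪ (Q ∪ P) = {1, 2, 3, 4, 7, 8, 9, 10, 11, 12, 13, 14, 16}
R ∩ (R ∪ (Q ∪ P)) = {1, 3, 7, 10, 13}
(R ∩ (R ∪ (Q ∪ P)))ᶜ = {2, 4, 5, 6, 8, 9, 11, 12, 14, 15, 16}

{2, 4, 5, 6, 8, 9, 11, 12, 14, 15, 16}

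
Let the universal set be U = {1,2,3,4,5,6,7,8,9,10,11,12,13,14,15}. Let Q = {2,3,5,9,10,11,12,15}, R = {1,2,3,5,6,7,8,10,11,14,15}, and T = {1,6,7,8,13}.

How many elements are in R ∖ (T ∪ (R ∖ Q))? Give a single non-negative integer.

6

R ∖ Q = {1,6,7,8,14}
T ∪ (R ∖ Q) = {1,6,7,8,13,14}
R ∖ (T ∪ (R ∖ Q)) = {2,3,5,10,11,15}
|R ∖ (T ∪ (R ∖ Q))| = 6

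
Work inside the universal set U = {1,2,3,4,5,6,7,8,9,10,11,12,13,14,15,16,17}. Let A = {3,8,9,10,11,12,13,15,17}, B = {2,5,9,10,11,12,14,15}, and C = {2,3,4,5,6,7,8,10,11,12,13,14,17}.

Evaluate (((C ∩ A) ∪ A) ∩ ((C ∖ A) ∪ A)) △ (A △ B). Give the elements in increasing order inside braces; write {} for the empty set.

{2,5,9,10,11,12,14,15}

C ∩ A = {3,8,10,11,12,13,17}
(C ∩ A) ∪ A = {3,8,9,10,11,12,13,15,17}
C ∖ A = {2,4,5,6,7,14}
(C ∖ A) ∪ A = {2,3,4,5,6,7,8,9,10,11,12,13,14,15,17}
((C ∩ A) ∪ A) ∩ ((C ∖ A) ∪ A) = {3,8,9,10,11,12,13,15,17}
A △ B = {2,3,5,8,13,14,17}
(((C ∩ A) ∪ A) ∩ ((C ∖ A) ∪ A)) △ (A △ B) = {2,5,9,10,11,12,14,15}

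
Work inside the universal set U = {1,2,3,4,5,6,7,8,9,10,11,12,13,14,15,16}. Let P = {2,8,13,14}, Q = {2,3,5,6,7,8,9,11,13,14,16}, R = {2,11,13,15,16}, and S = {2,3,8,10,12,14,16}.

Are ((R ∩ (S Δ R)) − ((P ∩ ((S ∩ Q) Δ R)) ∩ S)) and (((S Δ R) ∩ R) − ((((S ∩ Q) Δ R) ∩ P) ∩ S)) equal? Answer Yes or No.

Yes

S Δ R = {3,8,10,11,12,13,14,15}
R ∩ (S Δ R) = {11,13,15}
S ∩ Q = {2,3,8,14,16}
(S ∩ Q) Δ R = {3,8,11,13,14,15}
P ∩ ((S ∩ Q) Δ R) = {8,13,14}
(P ∩ ((S ∩ Q) Δ R)) ∩ S = {8,14}
(R ∩ (S Δ R)) − ((P ∩ ((S ∩ Q) Δ R)) ∩ S) = {11,13,15}
(S Δ R) ∩ R = {11,13,15}
((S ∩ Q) Δ R) ∩ P = {8,13,14}
(((S ∩ Q) Δ R) ∩ P) ∩ S = {8,14}
((S Δ R) ∩ R) − ((((S ∩ Q) Δ R) ∩ P) ∩ S) = {11,13,15}
Both equal {11,13,15}, so (R ∩ (S Δ R)) − ((P ∩ ((S ∩ Q) Δ R)) ∩ S) = ((S Δ R) ∩ R) − ((((S ∩ Q) Δ R) ∩ P) ∩ S).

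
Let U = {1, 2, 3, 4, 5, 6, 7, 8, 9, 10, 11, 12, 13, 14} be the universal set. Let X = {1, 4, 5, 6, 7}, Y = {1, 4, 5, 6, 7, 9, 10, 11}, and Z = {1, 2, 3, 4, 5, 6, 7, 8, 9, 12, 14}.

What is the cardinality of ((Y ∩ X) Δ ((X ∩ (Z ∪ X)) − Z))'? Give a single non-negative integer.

9

Y ∩ X = {1, 4, 5, 6, 7}
Z ∪ X = {1, 2, 3, 4, 5, 6, 7, 8, 9, 12, 14}
X ∩ (Z ∪ X) = {1, 4, 5, 6, 7}
(X ∩ (Z ∪ X)) − Z = {}
(Y ∩ X) Δ ((X ∩ (Z ∪ X)) − Z) = {1, 4, 5, 6, 7}
((Y ∩ X) Δ ((X ∩ (Z ∪ X)) − Z))' = {2, 3, 8, 9, 10, 11, 12, 13, 14}
|((Y ∩ X) Δ ((X ∩ (Z ∪ X)) − Z))'| = 9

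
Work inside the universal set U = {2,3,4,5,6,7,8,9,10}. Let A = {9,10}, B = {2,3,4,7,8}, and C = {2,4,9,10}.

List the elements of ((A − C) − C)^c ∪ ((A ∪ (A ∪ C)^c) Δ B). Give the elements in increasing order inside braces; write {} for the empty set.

A − C = {}
(A − C) − C = {}
((A − C) − C)^c = {2,3,4,5,6,7,8,9,10}
A ∪ C = {2,4,9,10}
(A ∪ C)^c = {3,5,6,7,8}
A ∪ (A ∪ C)^c = {3,5,6,7,8,9,10}
(A ∪ (A ∪ C)^c) Δ B = {2,4,5,6,9,10}
((A − C) − C)^c ∪ ((A ∪ (A ∪ C)^c) Δ B) = {2,3,4,5,6,7,8,9,10}

{2,3,4,5,6,7,8,9,10}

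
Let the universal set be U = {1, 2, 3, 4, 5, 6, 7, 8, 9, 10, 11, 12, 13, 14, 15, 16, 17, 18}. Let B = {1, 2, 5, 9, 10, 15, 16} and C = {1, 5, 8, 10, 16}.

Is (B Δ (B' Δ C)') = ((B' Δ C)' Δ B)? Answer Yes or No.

B' = {3, 4, 6, 7, 8, 11, 12, 13, 14, 17, 18}
B' Δ C = {1, 3, 4, 5, 6, 7, 10, 11, 12, 13, 14, 16, 17, 18}
(B' Δ C)' = {2, 8, 9, 15}
B Δ (B' Δ C)' = {1, 5, 8, 10, 16}
(B' Δ C)' Δ B = {1, 5, 8, 10, 16}
Both equal {1, 5, 8, 10, 16}, so B Δ (B' Δ C)' = (B' Δ C)' Δ B.

Yes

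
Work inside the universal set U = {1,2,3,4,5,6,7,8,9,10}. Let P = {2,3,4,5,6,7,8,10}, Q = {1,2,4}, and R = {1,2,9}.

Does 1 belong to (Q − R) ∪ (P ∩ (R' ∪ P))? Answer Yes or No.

1 ∈ Q and 1 ∈ R, so 1 ∉ Q − R
1 ∈ R, so 1 ∉ R'
1 ∉ R' and 1 ∉ P, so 1 ∉ R' ∪ P
1 ∉ P and 1 ∉ (R' ∪ P), so 1 ∉ P ∩ (R' ∪ P)
1 ∉ (Q − R) and 1 ∉ (P ∩ (R' ∪ P)), so 1 ∉ (Q − R) ∪ (P ∩ (R' ∪ P))

No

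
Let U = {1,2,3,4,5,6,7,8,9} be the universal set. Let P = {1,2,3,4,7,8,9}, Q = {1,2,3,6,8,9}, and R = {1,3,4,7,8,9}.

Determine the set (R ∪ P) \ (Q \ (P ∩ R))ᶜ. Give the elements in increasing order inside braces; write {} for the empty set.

{2}

R ∪ P = {1,2,3,4,7,8,9}
P ∩ R = {1,3,4,7,8,9}
Q \ (P ∩ R) = {2,6}
(Q \ (P ∩ R))ᶜ = {1,3,4,5,7,8,9}
(R ∪ P) \ (Q \ (P ∩ R))ᶜ = {2}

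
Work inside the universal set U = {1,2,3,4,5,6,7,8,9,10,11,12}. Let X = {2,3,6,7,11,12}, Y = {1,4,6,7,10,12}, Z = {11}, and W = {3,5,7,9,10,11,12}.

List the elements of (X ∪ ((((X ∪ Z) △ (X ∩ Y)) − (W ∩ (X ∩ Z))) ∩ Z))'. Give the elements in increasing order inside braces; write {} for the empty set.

X ∪ Z = {2,3,6,7,11,12}
X ∩ Y = {6,7,12}
(X ∪ Z) △ (X ∩ Y) = {2,3,11}
X ∩ Z = {11}
W ∩ (X ∩ Z) = {11}
((X ∪ Z) △ (X ∩ Y)) − (W ∩ (X ∩ Z)) = {2,3}
(((X ∪ Z) △ (X ∩ Y)) − (W ∩ (X ∩ Z))) ∩ Z = {}
X ∪ ((((X ∪ Z) △ (X ∩ Y)) − (W ∩ (X ∩ Z))) ∩ Z) = {2,3,6,7,11,12}
(X ∪ ((((X ∪ Z) △ (X ∩ Y)) − (W ∩ (X ∩ Z))) ∩ Z))' = {1,4,5,8,9,10}

{1,4,5,8,9,10}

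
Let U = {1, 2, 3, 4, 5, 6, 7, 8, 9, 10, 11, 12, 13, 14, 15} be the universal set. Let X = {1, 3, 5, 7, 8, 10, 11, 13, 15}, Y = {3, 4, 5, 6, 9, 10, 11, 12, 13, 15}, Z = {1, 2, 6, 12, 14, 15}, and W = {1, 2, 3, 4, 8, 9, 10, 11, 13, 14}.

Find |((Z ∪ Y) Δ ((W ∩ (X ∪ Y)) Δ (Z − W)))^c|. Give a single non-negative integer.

Z ∪ Y = {1, 2, 3, 4, 5, 6, 9, 10, 11, 12, 13, 14, 15}
X ∪ Y = {1, 3, 4, 5, 6, 7, 8, 9, 10, 11, 12, 13, 15}
W ∩ (X ∪ Y) = {1, 3, 4, 8, 9, 10, 11, 13}
Z − W = {6, 12, 15}
(W ∩ (X ∪ Y)) Δ (Z − W) = {1, 3, 4, 6, 8, 9, 10, 11, 12, 13, 15}
(Z ∪ Y) Δ ((W ∩ (X ∪ Y)) Δ (Z − W)) = {2, 5, 8, 14}
((Z ∪ Y) Δ ((W ∩ (X ∪ Y)) Δ (Z − W)))^c = {1, 3, 4, 6, 7, 9, 10, 11, 12, 13, 15}
|((Z ∪ Y) Δ ((W ∩ (X ∪ Y)) Δ (Z − W)))^c| = 11

11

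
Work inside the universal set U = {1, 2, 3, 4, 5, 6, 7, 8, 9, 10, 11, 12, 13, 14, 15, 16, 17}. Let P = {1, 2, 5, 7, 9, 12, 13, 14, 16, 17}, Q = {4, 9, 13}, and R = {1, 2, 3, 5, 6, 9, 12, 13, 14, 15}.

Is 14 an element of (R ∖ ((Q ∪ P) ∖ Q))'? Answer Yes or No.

14 ∉ Q and 14 ∈ P, so 14 ∈ Q ∪ P
14 ∈ (Q ∪ P) and 14 ∉ Q, so 14 ∈ (Q ∪ P) ∖ Q
14 ∈ R and 14 ∈ ((Q ∪ P) ∖ Q), so 14 ∉ R ∖ ((Q ∪ P) ∖ Q)
14 ∈ (R ∖ ((Q ∪ P) ∖ Q))' since 14 ∉ (R ∖ ((Q ∪ P) ∖ Q))

Yes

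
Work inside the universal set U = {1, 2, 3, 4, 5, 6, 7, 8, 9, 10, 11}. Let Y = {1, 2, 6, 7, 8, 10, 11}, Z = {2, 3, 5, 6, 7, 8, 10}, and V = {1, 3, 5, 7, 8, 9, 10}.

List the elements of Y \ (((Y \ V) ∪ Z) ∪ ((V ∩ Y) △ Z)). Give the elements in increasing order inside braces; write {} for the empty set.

{}

Y \ V = {2, 6, 11}
(Y \ V) ∪ Z = {2, 3, 5, 6, 7, 8, 10, 11}
V ∩ Y = {1, 7, 8, 10}
(V ∩ Y) △ Z = {1, 2, 3, 5, 6}
((Y \ V) ∪ Z) ∪ ((V ∩ Y) △ Z) = {1, 2, 3, 5, 6, 7, 8, 10, 11}
Y \ (((Y \ V) ∪ Z) ∪ ((V ∩ Y) △ Z)) = {}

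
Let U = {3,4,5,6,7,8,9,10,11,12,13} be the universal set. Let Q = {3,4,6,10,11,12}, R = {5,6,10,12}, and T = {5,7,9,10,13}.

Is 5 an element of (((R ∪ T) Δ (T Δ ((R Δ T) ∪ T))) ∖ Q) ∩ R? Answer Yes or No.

5 ∈ R and 5 ∈ T, so 5 ∈ R ∪ T
5 ∈ R and 5 ∈ T, so 5 ∉ R Δ T
5 ∉ (R Δ T) and 5 ∈ T, so 5 ∈ (R Δ T) ∪ T
5 ∈ T and 5 ∈ ((R Δ T) ∪ T), so 5 ∉ T Δ ((R Δ T) ∪ T)
5 ∈ (R ∪ T) and 5 ∉ (T Δ ((R Δ T) ∪ T)), so 5 ∈ (R ∪ T) Δ (T Δ ((R Δ T) ∪ T))
5 ∈ ((R ∪ T) Δ (T Δ ((R Δ T) ∪ T))) and 5 ∉ Q, so 5 ∈ ((R ∪ T) Δ (T Δ ((R Δ T) ∪ T))) ∖ Q
5 ∈ (((R ∪ T) Δ (T Δ ((R Δ T) ∪ T))) ∖ Q) and 5 ∈ R, so 5 ∈ (((R ∪ T) Δ (T Δ ((R Δ T) ∪ T))) ∖ Q) ∩ R

Yes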